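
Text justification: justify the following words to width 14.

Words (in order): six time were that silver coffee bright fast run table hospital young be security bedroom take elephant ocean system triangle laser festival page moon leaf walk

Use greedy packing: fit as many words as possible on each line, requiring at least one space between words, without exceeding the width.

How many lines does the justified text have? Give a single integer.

Line 1: ['six', 'time', 'were'] (min_width=13, slack=1)
Line 2: ['that', 'silver'] (min_width=11, slack=3)
Line 3: ['coffee', 'bright'] (min_width=13, slack=1)
Line 4: ['fast', 'run', 'table'] (min_width=14, slack=0)
Line 5: ['hospital', 'young'] (min_width=14, slack=0)
Line 6: ['be', 'security'] (min_width=11, slack=3)
Line 7: ['bedroom', 'take'] (min_width=12, slack=2)
Line 8: ['elephant', 'ocean'] (min_width=14, slack=0)
Line 9: ['system'] (min_width=6, slack=8)
Line 10: ['triangle', 'laser'] (min_width=14, slack=0)
Line 11: ['festival', 'page'] (min_width=13, slack=1)
Line 12: ['moon', 'leaf', 'walk'] (min_width=14, slack=0)
Total lines: 12

Answer: 12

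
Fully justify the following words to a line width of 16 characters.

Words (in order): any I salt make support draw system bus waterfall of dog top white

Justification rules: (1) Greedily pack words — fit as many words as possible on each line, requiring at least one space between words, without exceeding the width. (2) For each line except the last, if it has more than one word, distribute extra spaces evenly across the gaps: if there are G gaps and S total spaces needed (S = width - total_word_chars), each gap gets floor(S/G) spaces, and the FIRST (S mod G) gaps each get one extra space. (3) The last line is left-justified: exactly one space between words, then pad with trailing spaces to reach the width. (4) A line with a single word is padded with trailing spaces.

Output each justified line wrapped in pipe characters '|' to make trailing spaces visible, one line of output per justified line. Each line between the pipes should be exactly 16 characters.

Line 1: ['any', 'I', 'salt', 'make'] (min_width=15, slack=1)
Line 2: ['support', 'draw'] (min_width=12, slack=4)
Line 3: ['system', 'bus'] (min_width=10, slack=6)
Line 4: ['waterfall', 'of', 'dog'] (min_width=16, slack=0)
Line 5: ['top', 'white'] (min_width=9, slack=7)

Answer: |any  I salt make|
|support     draw|
|system       bus|
|waterfall of dog|
|top white       |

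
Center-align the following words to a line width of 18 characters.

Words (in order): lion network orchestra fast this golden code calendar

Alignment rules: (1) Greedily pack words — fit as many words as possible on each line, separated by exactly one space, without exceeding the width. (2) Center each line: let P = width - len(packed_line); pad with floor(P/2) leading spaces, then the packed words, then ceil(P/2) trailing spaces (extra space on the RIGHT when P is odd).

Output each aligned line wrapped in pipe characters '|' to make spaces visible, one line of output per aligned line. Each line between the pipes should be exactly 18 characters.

Line 1: ['lion', 'network'] (min_width=12, slack=6)
Line 2: ['orchestra', 'fast'] (min_width=14, slack=4)
Line 3: ['this', 'golden', 'code'] (min_width=16, slack=2)
Line 4: ['calendar'] (min_width=8, slack=10)

Answer: |   lion network   |
|  orchestra fast  |
| this golden code |
|     calendar     |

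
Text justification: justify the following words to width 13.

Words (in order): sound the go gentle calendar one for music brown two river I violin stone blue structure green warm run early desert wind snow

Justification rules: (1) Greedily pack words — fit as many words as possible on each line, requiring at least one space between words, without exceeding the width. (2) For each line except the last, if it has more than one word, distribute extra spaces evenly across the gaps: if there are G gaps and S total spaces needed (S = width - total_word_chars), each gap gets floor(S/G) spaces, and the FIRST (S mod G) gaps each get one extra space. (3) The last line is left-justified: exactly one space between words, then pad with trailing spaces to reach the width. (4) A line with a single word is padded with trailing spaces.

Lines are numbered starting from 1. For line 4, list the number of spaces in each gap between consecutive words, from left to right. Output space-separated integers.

Line 1: ['sound', 'the', 'go'] (min_width=12, slack=1)
Line 2: ['gentle'] (min_width=6, slack=7)
Line 3: ['calendar', 'one'] (min_width=12, slack=1)
Line 4: ['for', 'music'] (min_width=9, slack=4)
Line 5: ['brown', 'two'] (min_width=9, slack=4)
Line 6: ['river', 'I'] (min_width=7, slack=6)
Line 7: ['violin', 'stone'] (min_width=12, slack=1)
Line 8: ['blue'] (min_width=4, slack=9)
Line 9: ['structure'] (min_width=9, slack=4)
Line 10: ['green', 'warm'] (min_width=10, slack=3)
Line 11: ['run', 'early'] (min_width=9, slack=4)
Line 12: ['desert', 'wind'] (min_width=11, slack=2)
Line 13: ['snow'] (min_width=4, slack=9)

Answer: 5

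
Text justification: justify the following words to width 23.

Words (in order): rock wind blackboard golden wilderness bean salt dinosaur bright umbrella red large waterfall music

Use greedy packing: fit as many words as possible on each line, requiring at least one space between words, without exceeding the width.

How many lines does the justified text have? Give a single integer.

Line 1: ['rock', 'wind', 'blackboard'] (min_width=20, slack=3)
Line 2: ['golden', 'wilderness', 'bean'] (min_width=22, slack=1)
Line 3: ['salt', 'dinosaur', 'bright'] (min_width=20, slack=3)
Line 4: ['umbrella', 'red', 'large'] (min_width=18, slack=5)
Line 5: ['waterfall', 'music'] (min_width=15, slack=8)
Total lines: 5

Answer: 5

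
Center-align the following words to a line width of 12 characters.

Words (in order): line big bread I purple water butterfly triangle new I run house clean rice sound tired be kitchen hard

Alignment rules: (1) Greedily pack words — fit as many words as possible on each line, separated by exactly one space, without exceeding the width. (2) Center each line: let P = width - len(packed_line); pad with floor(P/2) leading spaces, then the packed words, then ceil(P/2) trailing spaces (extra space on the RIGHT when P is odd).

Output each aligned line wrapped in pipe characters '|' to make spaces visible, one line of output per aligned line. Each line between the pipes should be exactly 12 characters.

Line 1: ['line', 'big'] (min_width=8, slack=4)
Line 2: ['bread', 'I'] (min_width=7, slack=5)
Line 3: ['purple', 'water'] (min_width=12, slack=0)
Line 4: ['butterfly'] (min_width=9, slack=3)
Line 5: ['triangle', 'new'] (min_width=12, slack=0)
Line 6: ['I', 'run', 'house'] (min_width=11, slack=1)
Line 7: ['clean', 'rice'] (min_width=10, slack=2)
Line 8: ['sound', 'tired'] (min_width=11, slack=1)
Line 9: ['be', 'kitchen'] (min_width=10, slack=2)
Line 10: ['hard'] (min_width=4, slack=8)

Answer: |  line big  |
|  bread I   |
|purple water|
| butterfly  |
|triangle new|
|I run house |
| clean rice |
|sound tired |
| be kitchen |
|    hard    |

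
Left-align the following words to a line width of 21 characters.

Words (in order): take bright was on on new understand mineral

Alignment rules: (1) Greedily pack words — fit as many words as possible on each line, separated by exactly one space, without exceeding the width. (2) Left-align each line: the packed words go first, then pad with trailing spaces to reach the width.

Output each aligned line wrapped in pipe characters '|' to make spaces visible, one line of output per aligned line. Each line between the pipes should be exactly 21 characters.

Line 1: ['take', 'bright', 'was', 'on', 'on'] (min_width=21, slack=0)
Line 2: ['new', 'understand'] (min_width=14, slack=7)
Line 3: ['mineral'] (min_width=7, slack=14)

Answer: |take bright was on on|
|new understand       |
|mineral              |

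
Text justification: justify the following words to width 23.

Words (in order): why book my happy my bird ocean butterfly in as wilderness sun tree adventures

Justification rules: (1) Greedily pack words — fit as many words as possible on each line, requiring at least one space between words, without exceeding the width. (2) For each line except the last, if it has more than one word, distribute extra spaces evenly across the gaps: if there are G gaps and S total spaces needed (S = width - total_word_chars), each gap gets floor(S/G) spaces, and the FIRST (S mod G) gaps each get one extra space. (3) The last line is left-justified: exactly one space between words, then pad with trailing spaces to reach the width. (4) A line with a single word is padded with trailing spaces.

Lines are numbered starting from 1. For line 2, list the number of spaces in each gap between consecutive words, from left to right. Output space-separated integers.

Line 1: ['why', 'book', 'my', 'happy', 'my'] (min_width=20, slack=3)
Line 2: ['bird', 'ocean', 'butterfly', 'in'] (min_width=23, slack=0)
Line 3: ['as', 'wilderness', 'sun', 'tree'] (min_width=22, slack=1)
Line 4: ['adventures'] (min_width=10, slack=13)

Answer: 1 1 1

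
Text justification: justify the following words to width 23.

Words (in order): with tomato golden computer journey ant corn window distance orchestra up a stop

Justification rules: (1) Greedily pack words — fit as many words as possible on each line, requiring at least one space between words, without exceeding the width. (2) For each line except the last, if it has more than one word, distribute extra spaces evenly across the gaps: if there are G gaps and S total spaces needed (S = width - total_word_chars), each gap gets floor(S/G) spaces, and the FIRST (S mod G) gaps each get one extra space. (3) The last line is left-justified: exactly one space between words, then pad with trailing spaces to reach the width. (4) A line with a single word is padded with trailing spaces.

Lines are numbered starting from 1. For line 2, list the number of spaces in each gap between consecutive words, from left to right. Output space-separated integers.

Line 1: ['with', 'tomato', 'golden'] (min_width=18, slack=5)
Line 2: ['computer', 'journey', 'ant'] (min_width=20, slack=3)
Line 3: ['corn', 'window', 'distance'] (min_width=20, slack=3)
Line 4: ['orchestra', 'up', 'a', 'stop'] (min_width=19, slack=4)

Answer: 3 2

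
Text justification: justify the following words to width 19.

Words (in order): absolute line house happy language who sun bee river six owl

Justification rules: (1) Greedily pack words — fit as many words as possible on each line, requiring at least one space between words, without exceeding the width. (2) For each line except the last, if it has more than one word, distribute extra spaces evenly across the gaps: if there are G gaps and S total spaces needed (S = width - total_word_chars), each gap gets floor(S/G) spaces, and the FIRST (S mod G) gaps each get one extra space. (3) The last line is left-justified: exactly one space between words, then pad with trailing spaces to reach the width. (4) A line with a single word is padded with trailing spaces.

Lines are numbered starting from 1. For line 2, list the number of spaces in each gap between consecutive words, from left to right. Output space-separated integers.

Line 1: ['absolute', 'line', 'house'] (min_width=19, slack=0)
Line 2: ['happy', 'language', 'who'] (min_width=18, slack=1)
Line 3: ['sun', 'bee', 'river', 'six'] (min_width=17, slack=2)
Line 4: ['owl'] (min_width=3, slack=16)

Answer: 2 1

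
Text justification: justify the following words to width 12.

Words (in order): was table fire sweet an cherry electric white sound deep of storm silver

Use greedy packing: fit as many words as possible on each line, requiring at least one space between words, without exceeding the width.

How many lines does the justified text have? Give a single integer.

Line 1: ['was', 'table'] (min_width=9, slack=3)
Line 2: ['fire', 'sweet'] (min_width=10, slack=2)
Line 3: ['an', 'cherry'] (min_width=9, slack=3)
Line 4: ['electric'] (min_width=8, slack=4)
Line 5: ['white', 'sound'] (min_width=11, slack=1)
Line 6: ['deep', 'of'] (min_width=7, slack=5)
Line 7: ['storm', 'silver'] (min_width=12, slack=0)
Total lines: 7

Answer: 7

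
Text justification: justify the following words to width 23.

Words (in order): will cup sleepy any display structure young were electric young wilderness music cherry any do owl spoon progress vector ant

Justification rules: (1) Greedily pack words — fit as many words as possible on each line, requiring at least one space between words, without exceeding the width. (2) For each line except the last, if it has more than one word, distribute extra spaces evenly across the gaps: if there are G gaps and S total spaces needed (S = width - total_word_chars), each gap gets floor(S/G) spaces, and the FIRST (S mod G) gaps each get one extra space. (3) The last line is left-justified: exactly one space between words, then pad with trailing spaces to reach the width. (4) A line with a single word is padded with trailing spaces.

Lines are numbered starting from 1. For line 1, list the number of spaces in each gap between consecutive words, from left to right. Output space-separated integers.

Line 1: ['will', 'cup', 'sleepy', 'any'] (min_width=19, slack=4)
Line 2: ['display', 'structure', 'young'] (min_width=23, slack=0)
Line 3: ['were', 'electric', 'young'] (min_width=19, slack=4)
Line 4: ['wilderness', 'music', 'cherry'] (min_width=23, slack=0)
Line 5: ['any', 'do', 'owl', 'spoon'] (min_width=16, slack=7)
Line 6: ['progress', 'vector', 'ant'] (min_width=19, slack=4)

Answer: 3 2 2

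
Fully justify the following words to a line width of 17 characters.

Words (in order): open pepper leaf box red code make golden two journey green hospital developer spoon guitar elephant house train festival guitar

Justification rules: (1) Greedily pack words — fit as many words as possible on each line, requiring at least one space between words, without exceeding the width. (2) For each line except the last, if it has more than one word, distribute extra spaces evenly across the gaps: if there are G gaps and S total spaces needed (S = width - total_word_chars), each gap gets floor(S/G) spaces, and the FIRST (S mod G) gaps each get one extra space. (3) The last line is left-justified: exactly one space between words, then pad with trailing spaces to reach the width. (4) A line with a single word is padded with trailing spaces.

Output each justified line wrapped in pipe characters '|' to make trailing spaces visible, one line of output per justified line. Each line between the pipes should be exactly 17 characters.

Answer: |open  pepper leaf|
|box red code make|
|golden        two|
|journey     green|
|hospital         |
|developer   spoon|
|guitar   elephant|
|house       train|
|festival guitar  |

Derivation:
Line 1: ['open', 'pepper', 'leaf'] (min_width=16, slack=1)
Line 2: ['box', 'red', 'code', 'make'] (min_width=17, slack=0)
Line 3: ['golden', 'two'] (min_width=10, slack=7)
Line 4: ['journey', 'green'] (min_width=13, slack=4)
Line 5: ['hospital'] (min_width=8, slack=9)
Line 6: ['developer', 'spoon'] (min_width=15, slack=2)
Line 7: ['guitar', 'elephant'] (min_width=15, slack=2)
Line 8: ['house', 'train'] (min_width=11, slack=6)
Line 9: ['festival', 'guitar'] (min_width=15, slack=2)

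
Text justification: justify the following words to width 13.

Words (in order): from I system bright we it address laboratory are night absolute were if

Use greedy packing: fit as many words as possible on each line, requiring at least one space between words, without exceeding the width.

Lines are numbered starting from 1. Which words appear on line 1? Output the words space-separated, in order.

Line 1: ['from', 'I', 'system'] (min_width=13, slack=0)
Line 2: ['bright', 'we', 'it'] (min_width=12, slack=1)
Line 3: ['address'] (min_width=7, slack=6)
Line 4: ['laboratory'] (min_width=10, slack=3)
Line 5: ['are', 'night'] (min_width=9, slack=4)
Line 6: ['absolute', 'were'] (min_width=13, slack=0)
Line 7: ['if'] (min_width=2, slack=11)

Answer: from I system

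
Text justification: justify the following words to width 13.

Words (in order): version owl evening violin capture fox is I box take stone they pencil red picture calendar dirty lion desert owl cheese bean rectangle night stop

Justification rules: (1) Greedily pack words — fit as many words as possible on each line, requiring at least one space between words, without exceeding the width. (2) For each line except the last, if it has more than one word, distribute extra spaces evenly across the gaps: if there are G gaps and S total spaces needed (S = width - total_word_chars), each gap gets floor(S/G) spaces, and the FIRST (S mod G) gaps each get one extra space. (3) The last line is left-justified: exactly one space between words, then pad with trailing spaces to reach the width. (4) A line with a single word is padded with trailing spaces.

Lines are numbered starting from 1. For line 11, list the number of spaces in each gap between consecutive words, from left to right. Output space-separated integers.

Answer: 4

Derivation:
Line 1: ['version', 'owl'] (min_width=11, slack=2)
Line 2: ['evening'] (min_width=7, slack=6)
Line 3: ['violin'] (min_width=6, slack=7)
Line 4: ['capture', 'fox'] (min_width=11, slack=2)
Line 5: ['is', 'I', 'box', 'take'] (min_width=13, slack=0)
Line 6: ['stone', 'they'] (min_width=10, slack=3)
Line 7: ['pencil', 'red'] (min_width=10, slack=3)
Line 8: ['picture'] (min_width=7, slack=6)
Line 9: ['calendar'] (min_width=8, slack=5)
Line 10: ['dirty', 'lion'] (min_width=10, slack=3)
Line 11: ['desert', 'owl'] (min_width=10, slack=3)
Line 12: ['cheese', 'bean'] (min_width=11, slack=2)
Line 13: ['rectangle'] (min_width=9, slack=4)
Line 14: ['night', 'stop'] (min_width=10, slack=3)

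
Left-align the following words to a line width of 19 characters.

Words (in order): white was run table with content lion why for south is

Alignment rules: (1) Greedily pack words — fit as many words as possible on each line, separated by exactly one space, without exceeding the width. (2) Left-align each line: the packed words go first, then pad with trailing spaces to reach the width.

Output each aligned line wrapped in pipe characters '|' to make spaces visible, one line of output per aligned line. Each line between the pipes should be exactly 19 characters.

Line 1: ['white', 'was', 'run', 'table'] (min_width=19, slack=0)
Line 2: ['with', 'content', 'lion'] (min_width=17, slack=2)
Line 3: ['why', 'for', 'south', 'is'] (min_width=16, slack=3)

Answer: |white was run table|
|with content lion  |
|why for south is   |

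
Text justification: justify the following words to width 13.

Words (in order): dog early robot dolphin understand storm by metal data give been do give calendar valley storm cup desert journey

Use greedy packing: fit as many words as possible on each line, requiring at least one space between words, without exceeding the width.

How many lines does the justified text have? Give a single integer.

Answer: 10

Derivation:
Line 1: ['dog', 'early'] (min_width=9, slack=4)
Line 2: ['robot', 'dolphin'] (min_width=13, slack=0)
Line 3: ['understand'] (min_width=10, slack=3)
Line 4: ['storm', 'by'] (min_width=8, slack=5)
Line 5: ['metal', 'data'] (min_width=10, slack=3)
Line 6: ['give', 'been', 'do'] (min_width=12, slack=1)
Line 7: ['give', 'calendar'] (min_width=13, slack=0)
Line 8: ['valley', 'storm'] (min_width=12, slack=1)
Line 9: ['cup', 'desert'] (min_width=10, slack=3)
Line 10: ['journey'] (min_width=7, slack=6)
Total lines: 10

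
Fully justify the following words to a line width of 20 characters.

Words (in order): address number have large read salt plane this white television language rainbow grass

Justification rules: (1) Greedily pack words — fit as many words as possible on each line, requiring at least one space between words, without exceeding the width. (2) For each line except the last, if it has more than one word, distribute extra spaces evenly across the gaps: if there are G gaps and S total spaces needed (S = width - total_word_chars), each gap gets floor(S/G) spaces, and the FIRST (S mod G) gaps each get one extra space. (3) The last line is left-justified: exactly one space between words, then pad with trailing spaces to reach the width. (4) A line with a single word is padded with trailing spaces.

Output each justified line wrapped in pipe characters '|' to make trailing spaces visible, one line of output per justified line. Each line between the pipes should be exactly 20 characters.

Answer: |address  number have|
|large    read   salt|
|plane   this   white|
|television  language|
|rainbow grass       |

Derivation:
Line 1: ['address', 'number', 'have'] (min_width=19, slack=1)
Line 2: ['large', 'read', 'salt'] (min_width=15, slack=5)
Line 3: ['plane', 'this', 'white'] (min_width=16, slack=4)
Line 4: ['television', 'language'] (min_width=19, slack=1)
Line 5: ['rainbow', 'grass'] (min_width=13, slack=7)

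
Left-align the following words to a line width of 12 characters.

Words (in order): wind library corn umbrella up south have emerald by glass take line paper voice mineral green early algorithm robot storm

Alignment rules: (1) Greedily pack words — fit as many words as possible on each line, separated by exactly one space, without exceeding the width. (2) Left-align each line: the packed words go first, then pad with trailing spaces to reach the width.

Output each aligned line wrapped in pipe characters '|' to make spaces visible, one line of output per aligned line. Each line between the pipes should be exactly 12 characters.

Line 1: ['wind', 'library'] (min_width=12, slack=0)
Line 2: ['corn'] (min_width=4, slack=8)
Line 3: ['umbrella', 'up'] (min_width=11, slack=1)
Line 4: ['south', 'have'] (min_width=10, slack=2)
Line 5: ['emerald', 'by'] (min_width=10, slack=2)
Line 6: ['glass', 'take'] (min_width=10, slack=2)
Line 7: ['line', 'paper'] (min_width=10, slack=2)
Line 8: ['voice'] (min_width=5, slack=7)
Line 9: ['mineral'] (min_width=7, slack=5)
Line 10: ['green', 'early'] (min_width=11, slack=1)
Line 11: ['algorithm'] (min_width=9, slack=3)
Line 12: ['robot', 'storm'] (min_width=11, slack=1)

Answer: |wind library|
|corn        |
|umbrella up |
|south have  |
|emerald by  |
|glass take  |
|line paper  |
|voice       |
|mineral     |
|green early |
|algorithm   |
|robot storm |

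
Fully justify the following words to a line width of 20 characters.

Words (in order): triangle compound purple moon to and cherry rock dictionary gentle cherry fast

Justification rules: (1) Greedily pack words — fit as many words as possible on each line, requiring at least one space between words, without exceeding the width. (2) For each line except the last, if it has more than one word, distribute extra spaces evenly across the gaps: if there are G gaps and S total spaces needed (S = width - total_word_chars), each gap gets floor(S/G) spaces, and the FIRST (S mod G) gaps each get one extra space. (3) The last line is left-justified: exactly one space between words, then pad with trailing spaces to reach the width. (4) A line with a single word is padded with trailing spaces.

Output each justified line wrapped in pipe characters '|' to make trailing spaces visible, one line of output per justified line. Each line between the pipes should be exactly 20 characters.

Answer: |triangle    compound|
|purple  moon  to and|
|cherry          rock|
|dictionary    gentle|
|cherry fast         |

Derivation:
Line 1: ['triangle', 'compound'] (min_width=17, slack=3)
Line 2: ['purple', 'moon', 'to', 'and'] (min_width=18, slack=2)
Line 3: ['cherry', 'rock'] (min_width=11, slack=9)
Line 4: ['dictionary', 'gentle'] (min_width=17, slack=3)
Line 5: ['cherry', 'fast'] (min_width=11, slack=9)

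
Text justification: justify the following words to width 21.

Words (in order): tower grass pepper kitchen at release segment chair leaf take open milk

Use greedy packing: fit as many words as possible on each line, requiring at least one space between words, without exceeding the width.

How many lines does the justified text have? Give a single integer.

Answer: 4

Derivation:
Line 1: ['tower', 'grass', 'pepper'] (min_width=18, slack=3)
Line 2: ['kitchen', 'at', 'release'] (min_width=18, slack=3)
Line 3: ['segment', 'chair', 'leaf'] (min_width=18, slack=3)
Line 4: ['take', 'open', 'milk'] (min_width=14, slack=7)
Total lines: 4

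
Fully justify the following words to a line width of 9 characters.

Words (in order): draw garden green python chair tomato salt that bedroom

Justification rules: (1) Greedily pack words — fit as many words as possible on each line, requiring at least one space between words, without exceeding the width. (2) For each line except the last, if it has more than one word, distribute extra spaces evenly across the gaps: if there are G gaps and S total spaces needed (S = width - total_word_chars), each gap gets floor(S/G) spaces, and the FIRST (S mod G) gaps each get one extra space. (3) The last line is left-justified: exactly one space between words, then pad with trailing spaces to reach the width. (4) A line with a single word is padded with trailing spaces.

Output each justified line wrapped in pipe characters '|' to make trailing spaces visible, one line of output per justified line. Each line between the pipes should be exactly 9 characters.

Line 1: ['draw'] (min_width=4, slack=5)
Line 2: ['garden'] (min_width=6, slack=3)
Line 3: ['green'] (min_width=5, slack=4)
Line 4: ['python'] (min_width=6, slack=3)
Line 5: ['chair'] (min_width=5, slack=4)
Line 6: ['tomato'] (min_width=6, slack=3)
Line 7: ['salt', 'that'] (min_width=9, slack=0)
Line 8: ['bedroom'] (min_width=7, slack=2)

Answer: |draw     |
|garden   |
|green    |
|python   |
|chair    |
|tomato   |
|salt that|
|bedroom  |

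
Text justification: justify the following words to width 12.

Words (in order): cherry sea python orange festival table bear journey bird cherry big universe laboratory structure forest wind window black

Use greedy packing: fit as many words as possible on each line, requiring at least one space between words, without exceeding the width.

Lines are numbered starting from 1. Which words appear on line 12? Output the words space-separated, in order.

Line 1: ['cherry', 'sea'] (min_width=10, slack=2)
Line 2: ['python'] (min_width=6, slack=6)
Line 3: ['orange'] (min_width=6, slack=6)
Line 4: ['festival'] (min_width=8, slack=4)
Line 5: ['table', 'bear'] (min_width=10, slack=2)
Line 6: ['journey', 'bird'] (min_width=12, slack=0)
Line 7: ['cherry', 'big'] (min_width=10, slack=2)
Line 8: ['universe'] (min_width=8, slack=4)
Line 9: ['laboratory'] (min_width=10, slack=2)
Line 10: ['structure'] (min_width=9, slack=3)
Line 11: ['forest', 'wind'] (min_width=11, slack=1)
Line 12: ['window', 'black'] (min_width=12, slack=0)

Answer: window black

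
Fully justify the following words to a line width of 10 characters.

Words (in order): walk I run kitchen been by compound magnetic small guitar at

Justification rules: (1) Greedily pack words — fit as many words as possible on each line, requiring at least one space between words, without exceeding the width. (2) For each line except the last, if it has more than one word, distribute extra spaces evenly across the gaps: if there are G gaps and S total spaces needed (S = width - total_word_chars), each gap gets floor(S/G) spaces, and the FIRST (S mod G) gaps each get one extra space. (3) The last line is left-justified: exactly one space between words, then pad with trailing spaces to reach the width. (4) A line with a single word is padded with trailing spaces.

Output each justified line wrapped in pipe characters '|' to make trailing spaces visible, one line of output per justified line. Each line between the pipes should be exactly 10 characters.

Line 1: ['walk', 'I', 'run'] (min_width=10, slack=0)
Line 2: ['kitchen'] (min_width=7, slack=3)
Line 3: ['been', 'by'] (min_width=7, slack=3)
Line 4: ['compound'] (min_width=8, slack=2)
Line 5: ['magnetic'] (min_width=8, slack=2)
Line 6: ['small'] (min_width=5, slack=5)
Line 7: ['guitar', 'at'] (min_width=9, slack=1)

Answer: |walk I run|
|kitchen   |
|been    by|
|compound  |
|magnetic  |
|small     |
|guitar at |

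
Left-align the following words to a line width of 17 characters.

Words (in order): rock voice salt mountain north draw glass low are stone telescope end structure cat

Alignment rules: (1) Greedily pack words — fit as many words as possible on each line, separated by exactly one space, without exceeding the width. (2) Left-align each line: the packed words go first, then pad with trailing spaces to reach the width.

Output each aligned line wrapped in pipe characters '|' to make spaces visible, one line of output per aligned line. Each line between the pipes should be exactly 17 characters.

Line 1: ['rock', 'voice', 'salt'] (min_width=15, slack=2)
Line 2: ['mountain', 'north'] (min_width=14, slack=3)
Line 3: ['draw', 'glass', 'low'] (min_width=14, slack=3)
Line 4: ['are', 'stone'] (min_width=9, slack=8)
Line 5: ['telescope', 'end'] (min_width=13, slack=4)
Line 6: ['structure', 'cat'] (min_width=13, slack=4)

Answer: |rock voice salt  |
|mountain north   |
|draw glass low   |
|are stone        |
|telescope end    |
|structure cat    |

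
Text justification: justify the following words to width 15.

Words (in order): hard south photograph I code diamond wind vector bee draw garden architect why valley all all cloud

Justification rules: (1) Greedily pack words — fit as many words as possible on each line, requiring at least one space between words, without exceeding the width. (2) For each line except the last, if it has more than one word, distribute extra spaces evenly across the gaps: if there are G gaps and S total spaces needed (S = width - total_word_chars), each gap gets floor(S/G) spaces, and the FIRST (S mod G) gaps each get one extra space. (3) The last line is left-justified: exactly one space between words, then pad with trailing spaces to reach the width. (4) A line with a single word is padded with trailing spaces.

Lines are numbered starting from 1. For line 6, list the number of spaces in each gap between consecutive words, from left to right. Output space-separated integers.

Line 1: ['hard', 'south'] (min_width=10, slack=5)
Line 2: ['photograph', 'I'] (min_width=12, slack=3)
Line 3: ['code', 'diamond'] (min_width=12, slack=3)
Line 4: ['wind', 'vector', 'bee'] (min_width=15, slack=0)
Line 5: ['draw', 'garden'] (min_width=11, slack=4)
Line 6: ['architect', 'why'] (min_width=13, slack=2)
Line 7: ['valley', 'all', 'all'] (min_width=14, slack=1)
Line 8: ['cloud'] (min_width=5, slack=10)

Answer: 3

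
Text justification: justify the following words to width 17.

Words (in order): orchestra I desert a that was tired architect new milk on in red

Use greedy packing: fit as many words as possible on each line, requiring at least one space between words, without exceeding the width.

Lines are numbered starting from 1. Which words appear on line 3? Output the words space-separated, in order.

Answer: tired architect

Derivation:
Line 1: ['orchestra', 'I'] (min_width=11, slack=6)
Line 2: ['desert', 'a', 'that', 'was'] (min_width=17, slack=0)
Line 3: ['tired', 'architect'] (min_width=15, slack=2)
Line 4: ['new', 'milk', 'on', 'in'] (min_width=14, slack=3)
Line 5: ['red'] (min_width=3, slack=14)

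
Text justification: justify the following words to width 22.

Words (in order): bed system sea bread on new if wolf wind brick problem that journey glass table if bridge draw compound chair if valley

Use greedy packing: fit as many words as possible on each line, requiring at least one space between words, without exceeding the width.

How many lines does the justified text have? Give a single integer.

Line 1: ['bed', 'system', 'sea', 'bread'] (min_width=20, slack=2)
Line 2: ['on', 'new', 'if', 'wolf', 'wind'] (min_width=19, slack=3)
Line 3: ['brick', 'problem', 'that'] (min_width=18, slack=4)
Line 4: ['journey', 'glass', 'table', 'if'] (min_width=22, slack=0)
Line 5: ['bridge', 'draw', 'compound'] (min_width=20, slack=2)
Line 6: ['chair', 'if', 'valley'] (min_width=15, slack=7)
Total lines: 6

Answer: 6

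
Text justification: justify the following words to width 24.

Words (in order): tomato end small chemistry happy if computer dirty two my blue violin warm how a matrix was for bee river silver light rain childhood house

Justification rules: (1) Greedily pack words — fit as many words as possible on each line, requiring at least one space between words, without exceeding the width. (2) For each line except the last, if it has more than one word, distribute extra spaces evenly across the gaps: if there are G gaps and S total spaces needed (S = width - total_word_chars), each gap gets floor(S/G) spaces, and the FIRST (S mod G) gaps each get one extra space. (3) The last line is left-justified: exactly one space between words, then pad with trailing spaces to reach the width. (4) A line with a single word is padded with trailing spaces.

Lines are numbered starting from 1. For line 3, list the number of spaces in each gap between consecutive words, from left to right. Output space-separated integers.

Answer: 2 2 2

Derivation:
Line 1: ['tomato', 'end', 'small'] (min_width=16, slack=8)
Line 2: ['chemistry', 'happy', 'if'] (min_width=18, slack=6)
Line 3: ['computer', 'dirty', 'two', 'my'] (min_width=21, slack=3)
Line 4: ['blue', 'violin', 'warm', 'how', 'a'] (min_width=22, slack=2)
Line 5: ['matrix', 'was', 'for', 'bee', 'river'] (min_width=24, slack=0)
Line 6: ['silver', 'light', 'rain'] (min_width=17, slack=7)
Line 7: ['childhood', 'house'] (min_width=15, slack=9)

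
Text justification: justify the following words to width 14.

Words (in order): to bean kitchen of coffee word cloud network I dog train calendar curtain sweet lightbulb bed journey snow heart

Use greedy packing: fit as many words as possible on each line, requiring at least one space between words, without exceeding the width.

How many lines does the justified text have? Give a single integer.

Answer: 10

Derivation:
Line 1: ['to', 'bean'] (min_width=7, slack=7)
Line 2: ['kitchen', 'of'] (min_width=10, slack=4)
Line 3: ['coffee', 'word'] (min_width=11, slack=3)
Line 4: ['cloud', 'network'] (min_width=13, slack=1)
Line 5: ['I', 'dog', 'train'] (min_width=11, slack=3)
Line 6: ['calendar'] (min_width=8, slack=6)
Line 7: ['curtain', 'sweet'] (min_width=13, slack=1)
Line 8: ['lightbulb', 'bed'] (min_width=13, slack=1)
Line 9: ['journey', 'snow'] (min_width=12, slack=2)
Line 10: ['heart'] (min_width=5, slack=9)
Total lines: 10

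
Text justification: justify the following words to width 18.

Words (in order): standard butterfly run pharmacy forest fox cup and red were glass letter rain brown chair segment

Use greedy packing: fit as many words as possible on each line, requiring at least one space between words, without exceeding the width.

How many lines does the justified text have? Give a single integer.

Line 1: ['standard', 'butterfly'] (min_width=18, slack=0)
Line 2: ['run', 'pharmacy'] (min_width=12, slack=6)
Line 3: ['forest', 'fox', 'cup', 'and'] (min_width=18, slack=0)
Line 4: ['red', 'were', 'glass'] (min_width=14, slack=4)
Line 5: ['letter', 'rain', 'brown'] (min_width=17, slack=1)
Line 6: ['chair', 'segment'] (min_width=13, slack=5)
Total lines: 6

Answer: 6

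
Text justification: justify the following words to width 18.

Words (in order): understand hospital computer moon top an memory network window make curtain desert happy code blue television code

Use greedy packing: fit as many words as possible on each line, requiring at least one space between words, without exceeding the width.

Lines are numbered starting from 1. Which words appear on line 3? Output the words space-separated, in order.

Line 1: ['understand'] (min_width=10, slack=8)
Line 2: ['hospital', 'computer'] (min_width=17, slack=1)
Line 3: ['moon', 'top', 'an', 'memory'] (min_width=18, slack=0)
Line 4: ['network', 'window'] (min_width=14, slack=4)
Line 5: ['make', 'curtain'] (min_width=12, slack=6)
Line 6: ['desert', 'happy', 'code'] (min_width=17, slack=1)
Line 7: ['blue', 'television'] (min_width=15, slack=3)
Line 8: ['code'] (min_width=4, slack=14)

Answer: moon top an memory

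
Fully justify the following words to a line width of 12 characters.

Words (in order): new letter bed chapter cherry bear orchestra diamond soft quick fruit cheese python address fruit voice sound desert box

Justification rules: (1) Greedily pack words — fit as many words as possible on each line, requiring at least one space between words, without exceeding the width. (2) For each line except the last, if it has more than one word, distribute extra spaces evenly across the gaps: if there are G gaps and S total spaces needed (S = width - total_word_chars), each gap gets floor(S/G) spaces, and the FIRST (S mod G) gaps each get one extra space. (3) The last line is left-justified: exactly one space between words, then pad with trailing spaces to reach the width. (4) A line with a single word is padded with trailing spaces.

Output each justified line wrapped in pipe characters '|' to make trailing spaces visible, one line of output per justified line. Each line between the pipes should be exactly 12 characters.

Line 1: ['new', 'letter'] (min_width=10, slack=2)
Line 2: ['bed', 'chapter'] (min_width=11, slack=1)
Line 3: ['cherry', 'bear'] (min_width=11, slack=1)
Line 4: ['orchestra'] (min_width=9, slack=3)
Line 5: ['diamond', 'soft'] (min_width=12, slack=0)
Line 6: ['quick', 'fruit'] (min_width=11, slack=1)
Line 7: ['cheese'] (min_width=6, slack=6)
Line 8: ['python'] (min_width=6, slack=6)
Line 9: ['address'] (min_width=7, slack=5)
Line 10: ['fruit', 'voice'] (min_width=11, slack=1)
Line 11: ['sound', 'desert'] (min_width=12, slack=0)
Line 12: ['box'] (min_width=3, slack=9)

Answer: |new   letter|
|bed  chapter|
|cherry  bear|
|orchestra   |
|diamond soft|
|quick  fruit|
|cheese      |
|python      |
|address     |
|fruit  voice|
|sound desert|
|box         |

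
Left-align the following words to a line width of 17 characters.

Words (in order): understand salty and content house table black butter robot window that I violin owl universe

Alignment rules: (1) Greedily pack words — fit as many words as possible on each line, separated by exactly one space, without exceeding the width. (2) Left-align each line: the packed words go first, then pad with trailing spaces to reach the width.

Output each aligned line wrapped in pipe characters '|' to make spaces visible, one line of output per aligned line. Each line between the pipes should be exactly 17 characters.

Line 1: ['understand', 'salty'] (min_width=16, slack=1)
Line 2: ['and', 'content', 'house'] (min_width=17, slack=0)
Line 3: ['table', 'black'] (min_width=11, slack=6)
Line 4: ['butter', 'robot'] (min_width=12, slack=5)
Line 5: ['window', 'that', 'I'] (min_width=13, slack=4)
Line 6: ['violin', 'owl'] (min_width=10, slack=7)
Line 7: ['universe'] (min_width=8, slack=9)

Answer: |understand salty |
|and content house|
|table black      |
|butter robot     |
|window that I    |
|violin owl       |
|universe         |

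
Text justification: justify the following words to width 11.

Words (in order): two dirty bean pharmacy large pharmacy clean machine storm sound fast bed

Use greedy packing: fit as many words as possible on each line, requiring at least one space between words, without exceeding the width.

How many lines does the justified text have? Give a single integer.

Line 1: ['two', 'dirty'] (min_width=9, slack=2)
Line 2: ['bean'] (min_width=4, slack=7)
Line 3: ['pharmacy'] (min_width=8, slack=3)
Line 4: ['large'] (min_width=5, slack=6)
Line 5: ['pharmacy'] (min_width=8, slack=3)
Line 6: ['clean'] (min_width=5, slack=6)
Line 7: ['machine'] (min_width=7, slack=4)
Line 8: ['storm', 'sound'] (min_width=11, slack=0)
Line 9: ['fast', 'bed'] (min_width=8, slack=3)
Total lines: 9

Answer: 9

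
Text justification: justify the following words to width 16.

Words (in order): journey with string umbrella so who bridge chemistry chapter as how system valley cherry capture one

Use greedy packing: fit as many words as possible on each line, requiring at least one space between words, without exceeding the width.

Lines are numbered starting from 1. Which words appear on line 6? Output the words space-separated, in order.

Answer: system valley

Derivation:
Line 1: ['journey', 'with'] (min_width=12, slack=4)
Line 2: ['string', 'umbrella'] (min_width=15, slack=1)
Line 3: ['so', 'who', 'bridge'] (min_width=13, slack=3)
Line 4: ['chemistry'] (min_width=9, slack=7)
Line 5: ['chapter', 'as', 'how'] (min_width=14, slack=2)
Line 6: ['system', 'valley'] (min_width=13, slack=3)
Line 7: ['cherry', 'capture'] (min_width=14, slack=2)
Line 8: ['one'] (min_width=3, slack=13)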